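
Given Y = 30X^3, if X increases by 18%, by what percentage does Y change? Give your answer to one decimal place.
64.3%

For Y = 30X^3:
If X → X(1 + 0.18)
Then Y → Y · (1 + 0.18)^3
     ≈ Y · 1.6430

Percentage change = ((1 + 0.18)^3 − 1) × 100% ≈ 64.3%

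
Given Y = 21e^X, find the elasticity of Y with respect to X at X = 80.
Elasticity = 80

Elasticity = (dY/dX) · (X/Y)

dY/dX = 21·e^X
At X = 80: dY/dX = 21·e^80, Y = 21·e^80

Elasticity = (21·e^80) · (80 / (21·e^80)) = 80

Interpretation: for a small percentage change in X, the percentage change in Y is approximately 80.00 times as large.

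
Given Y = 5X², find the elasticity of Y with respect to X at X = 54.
Elasticity = 2

Elasticity = (dY/dX) · (X/Y)

dY/dX = 10·X
At X = 54: dY/dX = 540, Y = 14580

Elasticity = 540 · (54 / 14580) = 2

Interpretation: for a small percentage change in X, the percentage change in Y is approximately 2.00 times as large.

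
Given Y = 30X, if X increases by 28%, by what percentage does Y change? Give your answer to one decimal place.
28.0%

For Y = 30X:
If X → X(1 + 0.28)
Then Y → Y · (1 + 0.28)^1
     = Y · 1.2800

Percentage change = ((1 + 0.28)^1 − 1) × 100% = 28.0%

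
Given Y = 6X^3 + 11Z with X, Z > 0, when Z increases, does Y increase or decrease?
Y increases

Taking the partial derivative:
∂Y/∂Z = 11

∂Y/∂Z = 11 > 0 (assuming positive values)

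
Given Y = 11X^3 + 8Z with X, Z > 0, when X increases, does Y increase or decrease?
Y increases

Taking the partial derivative:
∂Y/∂X = 33X^2

∂Y/∂X = 33X^2 > 0 (assuming positive values)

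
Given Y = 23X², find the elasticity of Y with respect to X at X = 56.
Elasticity = 2

Elasticity = (dY/dX) · (X/Y)

dY/dX = 46·X
At X = 56: dY/dX = 2576, Y = 72128

Elasticity = 2576 · (56 / 72128) = 2

Interpretation: for a small percentage change in X, the percentage change in Y is approximately 2.00 times as large.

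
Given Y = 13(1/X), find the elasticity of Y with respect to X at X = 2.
Elasticity = -1

Elasticity = (dY/dX) · (X/Y)

dY/dX = -13/X²
At X = 2: dY/dX = -13/4, Y = 13/2

Elasticity = (-13/4) · (2 / (13/2)) = -1

Interpretation: for a small percentage change in X, the percentage change in Y is approximately -1.00 times as large.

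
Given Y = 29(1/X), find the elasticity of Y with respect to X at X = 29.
Elasticity = -1

Elasticity = (dY/dX) · (X/Y)

dY/dX = -29/X²
At X = 29: dY/dX = -1/29, Y = 1

Elasticity = (-1/29) · (29 / 1) = -1

Interpretation: for a small percentage change in X, the percentage change in Y is approximately -1.00 times as large.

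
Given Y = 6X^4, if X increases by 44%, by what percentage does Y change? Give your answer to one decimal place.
330.0%

For Y = 6X^4:
If X → X(1 + 0.44)
Then Y → Y · (1 + 0.44)^4
     ≈ Y · 4.2998

Percentage change = ((1 + 0.44)^4 − 1) × 100% ≈ 330.0%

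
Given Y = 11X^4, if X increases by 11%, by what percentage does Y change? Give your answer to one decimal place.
51.8%

For Y = 11X^4:
If X → X(1 + 0.11)
Then Y → Y · (1 + 0.11)^4
     ≈ Y · 1.5181

Percentage change = ((1 + 0.11)^4 − 1) × 100% ≈ 51.8%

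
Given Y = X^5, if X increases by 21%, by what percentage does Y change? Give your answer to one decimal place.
159.4%

For Y = X^5:
If X → X(1 + 0.21)
Then Y → Y · (1 + 0.21)^5
     ≈ Y · 2.5937

Percentage change = ((1 + 0.21)^5 − 1) × 100% ≈ 159.4%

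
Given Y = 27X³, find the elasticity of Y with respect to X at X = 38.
Elasticity = 3

Elasticity = (dY/dX) · (X/Y)

dY/dX = 81·X²
At X = 38: dY/dX = 116964, Y = 1481544

Elasticity = 116964 · (38 / 1481544) = 3

Interpretation: for a small percentage change in X, the percentage change in Y is approximately 3.00 times as large.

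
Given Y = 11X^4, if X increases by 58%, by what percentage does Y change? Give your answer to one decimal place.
523.2%

For Y = 11X^4:
If X → X(1 + 0.58)
Then Y → Y · (1 + 0.58)^4
     ≈ Y · 6.2320

Percentage change = ((1 + 0.58)^4 − 1) × 100% ≈ 523.2%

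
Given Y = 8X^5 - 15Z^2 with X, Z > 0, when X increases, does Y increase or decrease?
Y increases

Taking the partial derivative:
∂Y/∂X = 40X^4

∂Y/∂X = 40X^4 > 0 (assuming positive values)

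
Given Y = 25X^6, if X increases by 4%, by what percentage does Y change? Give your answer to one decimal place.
26.5%

For Y = 25X^6:
If X → X(1 + 0.04)
Then Y → Y · (1 + 0.04)^6
     ≈ Y · 1.2653

Percentage change = ((1 + 0.04)^6 − 1) × 100% ≈ 26.5%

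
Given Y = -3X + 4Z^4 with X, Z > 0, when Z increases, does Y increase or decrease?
Y increases

Taking the partial derivative:
∂Y/∂Z = 16Z^3

∂Y/∂Z = 16Z^3 > 0 (assuming positive values)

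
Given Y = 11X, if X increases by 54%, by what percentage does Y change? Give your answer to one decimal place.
54.0%

For Y = 11X:
If X → X(1 + 0.54)
Then Y → Y · (1 + 0.54)^1
     = Y · 1.5400

Percentage change = ((1 + 0.54)^1 − 1) × 100% = 54.0%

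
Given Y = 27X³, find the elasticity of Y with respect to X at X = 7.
Elasticity = 3

Elasticity = (dY/dX) · (X/Y)

dY/dX = 81·X²
At X = 7: dY/dX = 3969, Y = 9261

Elasticity = 3969 · (7 / 9261) = 3

Interpretation: for a small percentage change in X, the percentage change in Y is approximately 3.00 times as large.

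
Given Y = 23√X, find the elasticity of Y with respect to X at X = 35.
Elasticity = 1/2

Elasticity = (dY/dX) · (X/Y)

dY/dX = 23/(2·√X)
At X = 35: dY/dX = 23·√35/70, Y = 23·√35

Elasticity = (23·√35/70) · (35 / (23·√35)) = 1/2

Interpretation: for a small percentage change in X, the percentage change in Y is approximately 0.50 times as large.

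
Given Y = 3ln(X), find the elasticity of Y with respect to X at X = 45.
Elasticity = 1/ln(45) ≈ 0.2627

Elasticity = (dY/dX) · (X/Y)

dY/dX = 3/X
At X = 45: dY/dX = 1/15, Y = 3·ln(45)

Elasticity = (1/15) · (45 / (3·ln(45))) = 1/ln(45) ≈ 0.2627

Interpretation: for a small percentage change in X, the percentage change in Y is approximately 0.26 times as large.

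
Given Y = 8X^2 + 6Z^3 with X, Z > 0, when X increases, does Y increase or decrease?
Y increases

Taking the partial derivative:
∂Y/∂X = 16X

∂Y/∂X = 16X > 0 (assuming positive values)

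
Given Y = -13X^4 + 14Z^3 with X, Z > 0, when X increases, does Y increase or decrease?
Y decreases

Taking the partial derivative:
∂Y/∂X = -52X^3

∂Y/∂X = -52X^3 < 0 (assuming positive values)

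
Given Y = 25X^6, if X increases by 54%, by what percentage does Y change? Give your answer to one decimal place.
1233.9%

For Y = 25X^6:
If X → X(1 + 0.54)
Then Y → Y · (1 + 0.54)^6
     ≈ Y · 13.3390

Percentage change = ((1 + 0.54)^6 − 1) × 100% ≈ 1233.9%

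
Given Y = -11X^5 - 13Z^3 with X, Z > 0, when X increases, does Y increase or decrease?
Y decreases

Taking the partial derivative:
∂Y/∂X = -55X^4

∂Y/∂X = -55X^4 < 0 (assuming positive values)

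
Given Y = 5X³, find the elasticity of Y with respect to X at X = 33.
Elasticity = 3

Elasticity = (dY/dX) · (X/Y)

dY/dX = 15·X²
At X = 33: dY/dX = 16335, Y = 179685

Elasticity = 16335 · (33 / 179685) = 3

Interpretation: for a small percentage change in X, the percentage change in Y is approximately 3.00 times as large.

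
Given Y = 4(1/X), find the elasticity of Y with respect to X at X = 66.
Elasticity = -1

Elasticity = (dY/dX) · (X/Y)

dY/dX = -4/X²
At X = 66: dY/dX = -1/1089, Y = 2/33

Elasticity = (-1/1089) · (66 / (2/33)) = -1

Interpretation: for a small percentage change in X, the percentage change in Y is approximately -1.00 times as large.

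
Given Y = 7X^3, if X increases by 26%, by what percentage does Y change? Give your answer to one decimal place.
100.0%

For Y = 7X^3:
If X → X(1 + 0.26)
Then Y → Y · (1 + 0.26)^3
     ≈ Y · 2.0004

Percentage change = ((1 + 0.26)^3 − 1) × 100% ≈ 100.0%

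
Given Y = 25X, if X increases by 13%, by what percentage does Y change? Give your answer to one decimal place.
13.0%

For Y = 25X:
If X → X(1 + 0.13)
Then Y → Y · (1 + 0.13)^1
     = Y · 1.1300

Percentage change = ((1 + 0.13)^1 − 1) × 100% = 13.0%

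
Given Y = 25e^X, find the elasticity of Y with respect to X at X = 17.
Elasticity = 17

Elasticity = (dY/dX) · (X/Y)

dY/dX = 25·e^X
At X = 17: dY/dX = 25·e^17, Y = 25·e^17

Elasticity = (25·e^17) · (17 / (25·e^17)) = 17

Interpretation: for a small percentage change in X, the percentage change in Y is approximately 17.00 times as large.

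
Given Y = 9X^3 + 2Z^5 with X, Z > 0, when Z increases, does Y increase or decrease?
Y increases

Taking the partial derivative:
∂Y/∂Z = 10Z^4

∂Y/∂Z = 10Z^4 > 0 (assuming positive values)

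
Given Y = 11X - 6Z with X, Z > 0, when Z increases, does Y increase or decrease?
Y decreases

Taking the partial derivative:
∂Y/∂Z = -6

∂Y/∂Z = -6 < 0 (assuming positive values)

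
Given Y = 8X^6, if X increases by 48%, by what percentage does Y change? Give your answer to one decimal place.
950.9%

For Y = 8X^6:
If X → X(1 + 0.48)
Then Y → Y · (1 + 0.48)^6
     ≈ Y · 10.5092

Percentage change = ((1 + 0.48)^6 − 1) × 100% ≈ 950.9%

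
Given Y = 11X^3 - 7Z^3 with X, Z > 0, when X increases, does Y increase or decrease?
Y increases

Taking the partial derivative:
∂Y/∂X = 33X^2

∂Y/∂X = 33X^2 > 0 (assuming positive values)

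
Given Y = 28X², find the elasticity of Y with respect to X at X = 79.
Elasticity = 2

Elasticity = (dY/dX) · (X/Y)

dY/dX = 56·X
At X = 79: dY/dX = 4424, Y = 174748

Elasticity = 4424 · (79 / 174748) = 2

Interpretation: for a small percentage change in X, the percentage change in Y is approximately 2.00 times as large.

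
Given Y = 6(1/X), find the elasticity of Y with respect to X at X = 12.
Elasticity = -1

Elasticity = (dY/dX) · (X/Y)

dY/dX = -6/X²
At X = 12: dY/dX = -1/24, Y = 1/2

Elasticity = (-1/24) · (12 / (1/2)) = -1

Interpretation: for a small percentage change in X, the percentage change in Y is approximately -1.00 times as large.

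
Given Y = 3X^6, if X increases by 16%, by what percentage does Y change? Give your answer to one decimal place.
143.6%

For Y = 3X^6:
If X → X(1 + 0.16)
Then Y → Y · (1 + 0.16)^6
     ≈ Y · 2.4364

Percentage change = ((1 + 0.16)^6 − 1) × 100% ≈ 143.6%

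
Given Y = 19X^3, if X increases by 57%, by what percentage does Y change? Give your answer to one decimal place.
287.0%

For Y = 19X^3:
If X → X(1 + 0.57)
Then Y → Y · (1 + 0.57)^3
     ≈ Y · 3.8699

Percentage change = ((1 + 0.57)^3 − 1) × 100% ≈ 287.0%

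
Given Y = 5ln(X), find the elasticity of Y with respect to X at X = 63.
Elasticity = 1/ln(63) ≈ 0.2414

Elasticity = (dY/dX) · (X/Y)

dY/dX = 5/X
At X = 63: dY/dX = 5/63, Y = 5·ln(63)

Elasticity = (5/63) · (63 / (5·ln(63))) = 1/ln(63) ≈ 0.2414

Interpretation: for a small percentage change in X, the percentage change in Y is approximately 0.24 times as large.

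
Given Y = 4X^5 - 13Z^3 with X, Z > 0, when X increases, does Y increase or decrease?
Y increases

Taking the partial derivative:
∂Y/∂X = 20X^4

∂Y/∂X = 20X^4 > 0 (assuming positive values)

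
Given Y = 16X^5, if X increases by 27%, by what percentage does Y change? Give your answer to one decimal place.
230.4%

For Y = 16X^5:
If X → X(1 + 0.27)
Then Y → Y · (1 + 0.27)^5
     ≈ Y · 3.3038

Percentage change = ((1 + 0.27)^5 − 1) × 100% ≈ 230.4%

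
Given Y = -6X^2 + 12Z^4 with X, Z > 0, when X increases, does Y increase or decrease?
Y decreases

Taking the partial derivative:
∂Y/∂X = -12X

∂Y/∂X = -12X < 0 (assuming positive values)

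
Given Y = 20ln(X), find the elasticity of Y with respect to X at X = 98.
Elasticity = 1/ln(98) ≈ 0.2181

Elasticity = (dY/dX) · (X/Y)

dY/dX = 20/X
At X = 98: dY/dX = 10/49, Y = 20·ln(98)

Elasticity = (10/49) · (98 / (20·ln(98))) = 1/ln(98) ≈ 0.2181

Interpretation: for a small percentage change in X, the percentage change in Y is approximately 0.22 times as large.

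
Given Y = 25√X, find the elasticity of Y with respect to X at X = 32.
Elasticity = 1/2

Elasticity = (dY/dX) · (X/Y)

dY/dX = 25/(2·√X)
At X = 32: dY/dX = 25·√2/16, Y = 100·√2

Elasticity = (25·√2/16) · (32 / (100·√2)) = 1/2

Interpretation: for a small percentage change in X, the percentage change in Y is approximately 0.50 times as large.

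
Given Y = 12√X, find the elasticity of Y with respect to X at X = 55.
Elasticity = 1/2

Elasticity = (dY/dX) · (X/Y)

dY/dX = 6/√X
At X = 55: dY/dX = 6·√55/55, Y = 12·√55

Elasticity = (6·√55/55) · (55 / (12·√55)) = 1/2

Interpretation: for a small percentage change in X, the percentage change in Y is approximately 0.50 times as large.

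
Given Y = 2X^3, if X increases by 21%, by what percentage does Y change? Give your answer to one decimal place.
77.2%

For Y = 2X^3:
If X → X(1 + 0.21)
Then Y → Y · (1 + 0.21)^3
     ≈ Y · 1.7716

Percentage change = ((1 + 0.21)^3 − 1) × 100% ≈ 77.2%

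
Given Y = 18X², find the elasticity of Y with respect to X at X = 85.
Elasticity = 2

Elasticity = (dY/dX) · (X/Y)

dY/dX = 36·X
At X = 85: dY/dX = 3060, Y = 130050

Elasticity = 3060 · (85 / 130050) = 2

Interpretation: for a small percentage change in X, the percentage change in Y is approximately 2.00 times as large.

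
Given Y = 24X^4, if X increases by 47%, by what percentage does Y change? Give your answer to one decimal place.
366.9%

For Y = 24X^4:
If X → X(1 + 0.47)
Then Y → Y · (1 + 0.47)^4
     ≈ Y · 4.6695

Percentage change = ((1 + 0.47)^4 − 1) × 100% ≈ 366.9%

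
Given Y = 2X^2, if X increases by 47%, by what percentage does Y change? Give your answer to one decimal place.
116.1%

For Y = 2X^2:
If X → X(1 + 0.47)
Then Y → Y · (1 + 0.47)^2
     = Y · 2.1609

Percentage change = ((1 + 0.47)^2 − 1) × 100% ≈ 116.1%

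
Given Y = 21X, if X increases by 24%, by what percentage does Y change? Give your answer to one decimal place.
24.0%

For Y = 21X:
If X → X(1 + 0.24)
Then Y → Y · (1 + 0.24)^1
     = Y · 1.2400

Percentage change = ((1 + 0.24)^1 − 1) × 100% = 24.0%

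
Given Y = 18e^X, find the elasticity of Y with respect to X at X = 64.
Elasticity = 64

Elasticity = (dY/dX) · (X/Y)

dY/dX = 18·e^X
At X = 64: dY/dX = 18·e^64, Y = 18·e^64

Elasticity = (18·e^64) · (64 / (18·e^64)) = 64

Interpretation: for a small percentage change in X, the percentage change in Y is approximately 64.00 times as large.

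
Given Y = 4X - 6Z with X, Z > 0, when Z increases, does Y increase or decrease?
Y decreases

Taking the partial derivative:
∂Y/∂Z = -6

∂Y/∂Z = -6 < 0 (assuming positive values)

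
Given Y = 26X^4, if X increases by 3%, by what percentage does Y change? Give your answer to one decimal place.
12.6%

For Y = 26X^4:
If X → X(1 + 0.03)
Then Y → Y · (1 + 0.03)^4
     ≈ Y · 1.1255

Percentage change = ((1 + 0.03)^4 − 1) × 100% ≈ 12.6%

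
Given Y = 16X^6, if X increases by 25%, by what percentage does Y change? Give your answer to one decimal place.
281.5%

For Y = 16X^6:
If X → X(1 + 0.25)
Then Y → Y · (1 + 0.25)^6
     ≈ Y · 3.8147

Percentage change = ((1 + 0.25)^6 − 1) × 100% ≈ 281.5%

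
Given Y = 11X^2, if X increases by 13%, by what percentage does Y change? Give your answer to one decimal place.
27.7%

For Y = 11X^2:
If X → X(1 + 0.13)
Then Y → Y · (1 + 0.13)^2
     = Y · 1.2769

Percentage change = ((1 + 0.13)^2 − 1) × 100% ≈ 27.7%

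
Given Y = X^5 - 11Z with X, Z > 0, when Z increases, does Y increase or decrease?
Y decreases

Taking the partial derivative:
∂Y/∂Z = -11

∂Y/∂Z = -11 < 0 (assuming positive values)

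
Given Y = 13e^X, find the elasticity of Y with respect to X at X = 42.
Elasticity = 42

Elasticity = (dY/dX) · (X/Y)

dY/dX = 13·e^X
At X = 42: dY/dX = 13·e^42, Y = 13·e^42

Elasticity = (13·e^42) · (42 / (13·e^42)) = 42

Interpretation: for a small percentage change in X, the percentage change in Y is approximately 42.00 times as large.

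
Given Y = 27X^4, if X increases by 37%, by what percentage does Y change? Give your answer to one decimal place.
252.3%

For Y = 27X^4:
If X → X(1 + 0.37)
Then Y → Y · (1 + 0.37)^4
     ≈ Y · 3.5228

Percentage change = ((1 + 0.37)^4 − 1) × 100% ≈ 252.3%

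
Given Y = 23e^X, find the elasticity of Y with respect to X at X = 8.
Elasticity = 8

Elasticity = (dY/dX) · (X/Y)

dY/dX = 23·e^X
At X = 8: dY/dX = 23·e^8, Y = 23·e^8

Elasticity = (23·e^8) · (8 / (23·e^8)) = 8

Interpretation: for a small percentage change in X, the percentage change in Y is approximately 8.00 times as large.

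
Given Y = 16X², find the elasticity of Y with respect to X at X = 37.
Elasticity = 2

Elasticity = (dY/dX) · (X/Y)

dY/dX = 32·X
At X = 37: dY/dX = 1184, Y = 21904

Elasticity = 1184 · (37 / 21904) = 2

Interpretation: for a small percentage change in X, the percentage change in Y is approximately 2.00 times as large.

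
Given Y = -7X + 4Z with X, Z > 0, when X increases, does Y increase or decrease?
Y decreases

Taking the partial derivative:
∂Y/∂X = -7

∂Y/∂X = -7 < 0 (assuming positive values)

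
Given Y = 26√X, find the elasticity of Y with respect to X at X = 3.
Elasticity = 1/2

Elasticity = (dY/dX) · (X/Y)

dY/dX = 13/√X
At X = 3: dY/dX = 13·√3/3, Y = 26·√3

Elasticity = (13·√3/3) · (3 / (26·√3)) = 1/2

Interpretation: for a small percentage change in X, the percentage change in Y is approximately 0.50 times as large.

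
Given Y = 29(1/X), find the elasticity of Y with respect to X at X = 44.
Elasticity = -1

Elasticity = (dY/dX) · (X/Y)

dY/dX = -29/X²
At X = 44: dY/dX = -29/1936, Y = 29/44

Elasticity = (-29/1936) · (44 / (29/44)) = -1

Interpretation: for a small percentage change in X, the percentage change in Y is approximately -1.00 times as large.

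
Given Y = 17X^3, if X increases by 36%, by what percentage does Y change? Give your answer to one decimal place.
151.5%

For Y = 17X^3:
If X → X(1 + 0.36)
Then Y → Y · (1 + 0.36)^3
     ≈ Y · 2.5155

Percentage change = ((1 + 0.36)^3 − 1) × 100% ≈ 151.5%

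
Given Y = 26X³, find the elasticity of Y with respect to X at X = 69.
Elasticity = 3

Elasticity = (dY/dX) · (X/Y)

dY/dX = 78·X²
At X = 69: dY/dX = 371358, Y = 8541234

Elasticity = 371358 · (69 / 8541234) = 3

Interpretation: for a small percentage change in X, the percentage change in Y is approximately 3.00 times as large.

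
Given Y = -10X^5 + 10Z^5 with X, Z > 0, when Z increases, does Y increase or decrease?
Y increases

Taking the partial derivative:
∂Y/∂Z = 50Z^4

∂Y/∂Z = 50Z^4 > 0 (assuming positive values)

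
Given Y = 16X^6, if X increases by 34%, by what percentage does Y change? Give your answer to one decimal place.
478.9%

For Y = 16X^6:
If X → X(1 + 0.34)
Then Y → Y · (1 + 0.34)^6
     ≈ Y · 5.7893

Percentage change = ((1 + 0.34)^6 − 1) × 100% ≈ 478.9%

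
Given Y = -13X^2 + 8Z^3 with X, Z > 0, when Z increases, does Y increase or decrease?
Y increases

Taking the partial derivative:
∂Y/∂Z = 24Z^2

∂Y/∂Z = 24Z^2 > 0 (assuming positive values)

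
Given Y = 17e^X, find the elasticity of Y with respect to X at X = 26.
Elasticity = 26

Elasticity = (dY/dX) · (X/Y)

dY/dX = 17·e^X
At X = 26: dY/dX = 17·e^26, Y = 17·e^26

Elasticity = (17·e^26) · (26 / (17·e^26)) = 26

Interpretation: for a small percentage change in X, the percentage change in Y is approximately 26.00 times as large.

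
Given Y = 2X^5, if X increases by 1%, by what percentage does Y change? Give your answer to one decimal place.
5.1%

For Y = 2X^5:
If X → X(1 + 0.01)
Then Y → Y · (1 + 0.01)^5
     ≈ Y · 1.0510

Percentage change = ((1 + 0.01)^5 − 1) × 100% ≈ 5.1%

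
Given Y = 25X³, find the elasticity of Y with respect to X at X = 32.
Elasticity = 3

Elasticity = (dY/dX) · (X/Y)

dY/dX = 75·X²
At X = 32: dY/dX = 76800, Y = 819200

Elasticity = 76800 · (32 / 819200) = 3

Interpretation: for a small percentage change in X, the percentage change in Y is approximately 3.00 times as large.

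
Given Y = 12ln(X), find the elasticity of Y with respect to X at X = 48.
Elasticity = 1/ln(48) ≈ 0.2583

Elasticity = (dY/dX) · (X/Y)

dY/dX = 12/X
At X = 48: dY/dX = 1/4, Y = 12·ln(48)

Elasticity = (1/4) · (48 / (12·ln(48))) = 1/ln(48) ≈ 0.2583

Interpretation: for a small percentage change in X, the percentage change in Y is approximately 0.26 times as large.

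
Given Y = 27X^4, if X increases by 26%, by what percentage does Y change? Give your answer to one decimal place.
152.0%

For Y = 27X^4:
If X → X(1 + 0.26)
Then Y → Y · (1 + 0.26)^4
     ≈ Y · 2.5205

Percentage change = ((1 + 0.26)^4 − 1) × 100% ≈ 152.0%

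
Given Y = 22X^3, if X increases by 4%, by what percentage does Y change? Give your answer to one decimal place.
12.5%

For Y = 22X^3:
If X → X(1 + 0.04)
Then Y → Y · (1 + 0.04)^3
     ≈ Y · 1.1249

Percentage change = ((1 + 0.04)^3 − 1) × 100% ≈ 12.5%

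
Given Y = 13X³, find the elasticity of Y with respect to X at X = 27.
Elasticity = 3

Elasticity = (dY/dX) · (X/Y)

dY/dX = 39·X²
At X = 27: dY/dX = 28431, Y = 255879

Elasticity = 28431 · (27 / 255879) = 3

Interpretation: for a small percentage change in X, the percentage change in Y is approximately 3.00 times as large.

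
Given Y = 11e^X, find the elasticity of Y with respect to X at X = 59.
Elasticity = 59

Elasticity = (dY/dX) · (X/Y)

dY/dX = 11·e^X
At X = 59: dY/dX = 11·e^59, Y = 11·e^59

Elasticity = (11·e^59) · (59 / (11·e^59)) = 59

Interpretation: for a small percentage change in X, the percentage change in Y is approximately 59.00 times as large.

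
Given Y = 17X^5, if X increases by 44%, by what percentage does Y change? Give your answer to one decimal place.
519.2%

For Y = 17X^5:
If X → X(1 + 0.44)
Then Y → Y · (1 + 0.44)^5
     ≈ Y · 6.1917

Percentage change = ((1 + 0.44)^5 − 1) × 100% ≈ 519.2%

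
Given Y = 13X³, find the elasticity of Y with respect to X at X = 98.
Elasticity = 3

Elasticity = (dY/dX) · (X/Y)

dY/dX = 39·X²
At X = 98: dY/dX = 374556, Y = 12235496

Elasticity = 374556 · (98 / 12235496) = 3

Interpretation: for a small percentage change in X, the percentage change in Y is approximately 3.00 times as large.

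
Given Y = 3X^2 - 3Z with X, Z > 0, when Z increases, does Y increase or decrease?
Y decreases

Taking the partial derivative:
∂Y/∂Z = -3

∂Y/∂Z = -3 < 0 (assuming positive values)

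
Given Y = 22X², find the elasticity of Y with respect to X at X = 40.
Elasticity = 2

Elasticity = (dY/dX) · (X/Y)

dY/dX = 44·X
At X = 40: dY/dX = 1760, Y = 35200

Elasticity = 1760 · (40 / 35200) = 2

Interpretation: for a small percentage change in X, the percentage change in Y is approximately 2.00 times as large.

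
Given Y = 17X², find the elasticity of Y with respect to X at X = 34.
Elasticity = 2

Elasticity = (dY/dX) · (X/Y)

dY/dX = 34·X
At X = 34: dY/dX = 1156, Y = 19652

Elasticity = 1156 · (34 / 19652) = 2

Interpretation: for a small percentage change in X, the percentage change in Y is approximately 2.00 times as large.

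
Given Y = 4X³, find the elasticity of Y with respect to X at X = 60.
Elasticity = 3

Elasticity = (dY/dX) · (X/Y)

dY/dX = 12·X²
At X = 60: dY/dX = 43200, Y = 864000

Elasticity = 43200 · (60 / 864000) = 3

Interpretation: for a small percentage change in X, the percentage change in Y is approximately 3.00 times as large.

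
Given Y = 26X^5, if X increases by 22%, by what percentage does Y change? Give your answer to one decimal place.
170.3%

For Y = 26X^5:
If X → X(1 + 0.22)
Then Y → Y · (1 + 0.22)^5
     ≈ Y · 2.7027

Percentage change = ((1 + 0.22)^5 − 1) × 100% ≈ 170.3%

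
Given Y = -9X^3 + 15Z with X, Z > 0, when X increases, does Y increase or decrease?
Y decreases

Taking the partial derivative:
∂Y/∂X = -27X^2

∂Y/∂X = -27X^2 < 0 (assuming positive values)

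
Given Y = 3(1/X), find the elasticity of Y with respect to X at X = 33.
Elasticity = -1

Elasticity = (dY/dX) · (X/Y)

dY/dX = -3/X²
At X = 33: dY/dX = -1/363, Y = 1/11

Elasticity = (-1/363) · (33 / (1/11)) = -1

Interpretation: for a small percentage change in X, the percentage change in Y is approximately -1.00 times as large.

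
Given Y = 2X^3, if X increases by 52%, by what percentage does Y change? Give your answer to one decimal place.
251.2%

For Y = 2X^3:
If X → X(1 + 0.52)
Then Y → Y · (1 + 0.52)^3
     ≈ Y · 3.5118

Percentage change = ((1 + 0.52)^3 − 1) × 100% ≈ 251.2%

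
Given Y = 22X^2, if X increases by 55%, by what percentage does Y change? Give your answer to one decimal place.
140.3%

For Y = 22X^2:
If X → X(1 + 0.55)
Then Y → Y · (1 + 0.55)^2
     = Y · 2.4025

Percentage change = ((1 + 0.55)^2 − 1) × 100% ≈ 140.3%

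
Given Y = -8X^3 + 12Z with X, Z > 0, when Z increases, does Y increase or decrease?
Y increases

Taking the partial derivative:
∂Y/∂Z = 12

∂Y/∂Z = 12 > 0 (assuming positive values)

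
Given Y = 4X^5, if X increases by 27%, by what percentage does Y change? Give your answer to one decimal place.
230.4%

For Y = 4X^5:
If X → X(1 + 0.27)
Then Y → Y · (1 + 0.27)^5
     ≈ Y · 3.3038

Percentage change = ((1 + 0.27)^5 − 1) × 100% ≈ 230.4%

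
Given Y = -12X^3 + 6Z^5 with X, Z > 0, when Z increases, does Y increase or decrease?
Y increases

Taking the partial derivative:
∂Y/∂Z = 30Z^4

∂Y/∂Z = 30Z^4 > 0 (assuming positive values)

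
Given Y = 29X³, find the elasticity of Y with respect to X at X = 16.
Elasticity = 3

Elasticity = (dY/dX) · (X/Y)

dY/dX = 87·X²
At X = 16: dY/dX = 22272, Y = 118784

Elasticity = 22272 · (16 / 118784) = 3

Interpretation: for a small percentage change in X, the percentage change in Y is approximately 3.00 times as large.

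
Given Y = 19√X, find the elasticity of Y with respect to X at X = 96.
Elasticity = 1/2

Elasticity = (dY/dX) · (X/Y)

dY/dX = 19/(2·√X)
At X = 96: dY/dX = 19·√6/48, Y = 76·√6

Elasticity = (19·√6/48) · (96 / (76·√6)) = 1/2

Interpretation: for a small percentage change in X, the percentage change in Y is approximately 0.50 times as large.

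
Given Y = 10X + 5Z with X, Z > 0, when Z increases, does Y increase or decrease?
Y increases

Taking the partial derivative:
∂Y/∂Z = 5

∂Y/∂Z = 5 > 0 (assuming positive values)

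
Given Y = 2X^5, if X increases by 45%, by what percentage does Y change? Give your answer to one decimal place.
541.0%

For Y = 2X^5:
If X → X(1 + 0.45)
Then Y → Y · (1 + 0.45)^5
     ≈ Y · 6.4097

Percentage change = ((1 + 0.45)^5 − 1) × 100% ≈ 541.0%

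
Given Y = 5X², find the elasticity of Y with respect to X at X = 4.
Elasticity = 2

Elasticity = (dY/dX) · (X/Y)

dY/dX = 10·X
At X = 4: dY/dX = 40, Y = 80

Elasticity = 40 · (4 / 80) = 2

Interpretation: for a small percentage change in X, the percentage change in Y is approximately 2.00 times as large.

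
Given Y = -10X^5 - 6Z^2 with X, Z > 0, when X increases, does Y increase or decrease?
Y decreases

Taking the partial derivative:
∂Y/∂X = -50X^4

∂Y/∂X = -50X^4 < 0 (assuming positive values)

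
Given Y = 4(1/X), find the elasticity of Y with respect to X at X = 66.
Elasticity = -1

Elasticity = (dY/dX) · (X/Y)

dY/dX = -4/X²
At X = 66: dY/dX = -1/1089, Y = 2/33

Elasticity = (-1/1089) · (66 / (2/33)) = -1

Interpretation: for a small percentage change in X, the percentage change in Y is approximately -1.00 times as large.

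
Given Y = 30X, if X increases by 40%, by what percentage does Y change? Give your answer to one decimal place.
40.0%

For Y = 30X:
If X → X(1 + 0.4)
Then Y → Y · (1 + 0.4)^1
     = Y · 1.4000

Percentage change = ((1 + 0.4)^1 − 1) × 100% = 40.0%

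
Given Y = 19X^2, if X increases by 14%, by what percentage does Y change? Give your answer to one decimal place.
30.0%

For Y = 19X^2:
If X → X(1 + 0.14)
Then Y → Y · (1 + 0.14)^2
     = Y · 1.2996

Percentage change = ((1 + 0.14)^2 − 1) × 100% ≈ 30.0%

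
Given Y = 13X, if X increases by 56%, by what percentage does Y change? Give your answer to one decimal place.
56.0%

For Y = 13X:
If X → X(1 + 0.56)
Then Y → Y · (1 + 0.56)^1
     = Y · 1.5600

Percentage change = ((1 + 0.56)^1 − 1) × 100% = 56.0%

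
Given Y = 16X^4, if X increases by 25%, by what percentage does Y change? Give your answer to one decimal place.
144.1%

For Y = 16X^4:
If X → X(1 + 0.25)
Then Y → Y · (1 + 0.25)^4
     ≈ Y · 2.4414

Percentage change = ((1 + 0.25)^4 − 1) × 100% ≈ 144.1%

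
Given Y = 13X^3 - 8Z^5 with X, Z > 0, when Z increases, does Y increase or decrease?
Y decreases

Taking the partial derivative:
∂Y/∂Z = -40Z^4

∂Y/∂Z = -40Z^4 < 0 (assuming positive values)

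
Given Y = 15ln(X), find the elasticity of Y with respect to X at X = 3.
Elasticity = 1/ln(3) ≈ 0.9102

Elasticity = (dY/dX) · (X/Y)

dY/dX = 15/X
At X = 3: dY/dX = 5, Y = 15·ln(3)

Elasticity = 5 · (3 / (15·ln(3))) = 1/ln(3) ≈ 0.9102

Interpretation: for a small percentage change in X, the percentage change in Y is approximately 0.91 times as large.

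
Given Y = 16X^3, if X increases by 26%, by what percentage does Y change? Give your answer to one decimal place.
100.0%

For Y = 16X^3:
If X → X(1 + 0.26)
Then Y → Y · (1 + 0.26)^3
     ≈ Y · 2.0004

Percentage change = ((1 + 0.26)^3 − 1) × 100% ≈ 100.0%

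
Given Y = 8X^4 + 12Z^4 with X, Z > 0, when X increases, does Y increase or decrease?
Y increases

Taking the partial derivative:
∂Y/∂X = 32X^3

∂Y/∂X = 32X^3 > 0 (assuming positive values)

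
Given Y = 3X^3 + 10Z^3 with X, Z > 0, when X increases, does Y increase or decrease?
Y increases

Taking the partial derivative:
∂Y/∂X = 9X^2

∂Y/∂X = 9X^2 > 0 (assuming positive values)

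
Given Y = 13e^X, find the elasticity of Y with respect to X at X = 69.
Elasticity = 69

Elasticity = (dY/dX) · (X/Y)

dY/dX = 13·e^X
At X = 69: dY/dX = 13·e^69, Y = 13·e^69

Elasticity = (13·e^69) · (69 / (13·e^69)) = 69

Interpretation: for a small percentage change in X, the percentage change in Y is approximately 69.00 times as large.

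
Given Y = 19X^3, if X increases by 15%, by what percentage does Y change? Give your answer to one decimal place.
52.1%

For Y = 19X^3:
If X → X(1 + 0.15)
Then Y → Y · (1 + 0.15)^3
     ≈ Y · 1.5209

Percentage change = ((1 + 0.15)^3 − 1) × 100% ≈ 52.1%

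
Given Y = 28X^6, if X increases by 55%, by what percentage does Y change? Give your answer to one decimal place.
1286.7%

For Y = 28X^6:
If X → X(1 + 0.55)
Then Y → Y · (1 + 0.55)^6
     ≈ Y · 13.8672

Percentage change = ((1 + 0.55)^6 − 1) × 100% ≈ 1286.7%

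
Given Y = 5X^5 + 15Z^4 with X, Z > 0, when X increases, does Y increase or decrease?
Y increases

Taking the partial derivative:
∂Y/∂X = 25X^4

∂Y/∂X = 25X^4 > 0 (assuming positive values)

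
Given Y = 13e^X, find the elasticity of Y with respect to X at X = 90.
Elasticity = 90

Elasticity = (dY/dX) · (X/Y)

dY/dX = 13·e^X
At X = 90: dY/dX = 13·e^90, Y = 13·e^90

Elasticity = (13·e^90) · (90 / (13·e^90)) = 90

Interpretation: for a small percentage change in X, the percentage change in Y is approximately 90.00 times as large.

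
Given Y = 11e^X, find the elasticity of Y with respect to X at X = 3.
Elasticity = 3

Elasticity = (dY/dX) · (X/Y)

dY/dX = 11·e^X
At X = 3: dY/dX = 11·e^3, Y = 11·e^3

Elasticity = (11·e^3) · (3 / (11·e^3)) = 3

Interpretation: for a small percentage change in X, the percentage change in Y is approximately 3.00 times as large.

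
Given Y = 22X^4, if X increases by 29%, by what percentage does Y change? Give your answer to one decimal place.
176.9%

For Y = 22X^4:
If X → X(1 + 0.29)
Then Y → Y · (1 + 0.29)^4
     ≈ Y · 2.7692

Percentage change = ((1 + 0.29)^4 − 1) × 100% ≈ 176.9%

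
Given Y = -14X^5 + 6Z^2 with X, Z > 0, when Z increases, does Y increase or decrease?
Y increases

Taking the partial derivative:
∂Y/∂Z = 12Z

∂Y/∂Z = 12Z > 0 (assuming positive values)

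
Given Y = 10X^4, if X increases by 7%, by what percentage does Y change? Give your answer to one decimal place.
31.1%

For Y = 10X^4:
If X → X(1 + 0.07)
Then Y → Y · (1 + 0.07)^4
     ≈ Y · 1.3108

Percentage change = ((1 + 0.07)^4 − 1) × 100% ≈ 31.1%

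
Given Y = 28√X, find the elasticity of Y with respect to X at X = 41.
Elasticity = 1/2

Elasticity = (dY/dX) · (X/Y)

dY/dX = 14/√X
At X = 41: dY/dX = 14·√41/41, Y = 28·√41

Elasticity = (14·√41/41) · (41 / (28·√41)) = 1/2

Interpretation: for a small percentage change in X, the percentage change in Y is approximately 0.50 times as large.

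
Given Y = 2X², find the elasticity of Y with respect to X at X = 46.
Elasticity = 2

Elasticity = (dY/dX) · (X/Y)

dY/dX = 4·X
At X = 46: dY/dX = 184, Y = 4232

Elasticity = 184 · (46 / 4232) = 2

Interpretation: for a small percentage change in X, the percentage change in Y is approximately 2.00 times as large.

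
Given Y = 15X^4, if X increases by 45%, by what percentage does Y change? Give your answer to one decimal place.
342.1%

For Y = 15X^4:
If X → X(1 + 0.45)
Then Y → Y · (1 + 0.45)^4
     ≈ Y · 4.4205

Percentage change = ((1 + 0.45)^4 − 1) × 100% ≈ 342.1%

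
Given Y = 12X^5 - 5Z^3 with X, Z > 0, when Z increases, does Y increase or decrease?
Y decreases

Taking the partial derivative:
∂Y/∂Z = -15Z^2

∂Y/∂Z = -15Z^2 < 0 (assuming positive values)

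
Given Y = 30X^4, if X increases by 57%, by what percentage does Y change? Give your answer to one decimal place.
507.6%

For Y = 30X^4:
If X → X(1 + 0.57)
Then Y → Y · (1 + 0.57)^4
     ≈ Y · 6.0757

Percentage change = ((1 + 0.57)^4 − 1) × 100% ≈ 507.6%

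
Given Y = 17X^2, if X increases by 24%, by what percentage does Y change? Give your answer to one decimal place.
53.8%

For Y = 17X^2:
If X → X(1 + 0.24)
Then Y → Y · (1 + 0.24)^2
     = Y · 1.5376

Percentage change = ((1 + 0.24)^2 − 1) × 100% ≈ 53.8%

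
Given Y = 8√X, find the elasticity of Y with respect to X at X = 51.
Elasticity = 1/2

Elasticity = (dY/dX) · (X/Y)

dY/dX = 4/√X
At X = 51: dY/dX = 4·√51/51, Y = 8·√51

Elasticity = (4·√51/51) · (51 / (8·√51)) = 1/2

Interpretation: for a small percentage change in X, the percentage change in Y is approximately 0.50 times as large.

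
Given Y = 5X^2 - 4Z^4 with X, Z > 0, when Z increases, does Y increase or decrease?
Y decreases

Taking the partial derivative:
∂Y/∂Z = -16Z^3

∂Y/∂Z = -16Z^3 < 0 (assuming positive values)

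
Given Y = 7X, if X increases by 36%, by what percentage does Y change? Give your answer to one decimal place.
36.0%

For Y = 7X:
If X → X(1 + 0.36)
Then Y → Y · (1 + 0.36)^1
     = Y · 1.3600

Percentage change = ((1 + 0.36)^1 − 1) × 100% = 36.0%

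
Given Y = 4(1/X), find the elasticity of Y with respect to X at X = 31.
Elasticity = -1

Elasticity = (dY/dX) · (X/Y)

dY/dX = -4/X²
At X = 31: dY/dX = -4/961, Y = 4/31

Elasticity = (-4/961) · (31 / (4/31)) = -1

Interpretation: for a small percentage change in X, the percentage change in Y is approximately -1.00 times as large.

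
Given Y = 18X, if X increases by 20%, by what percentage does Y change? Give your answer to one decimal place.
20.0%

For Y = 18X:
If X → X(1 + 0.2)
Then Y → Y · (1 + 0.2)^1
     = Y · 1.2000

Percentage change = ((1 + 0.2)^1 − 1) × 100% = 20.0%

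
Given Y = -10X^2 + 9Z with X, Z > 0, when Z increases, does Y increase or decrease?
Y increases

Taking the partial derivative:
∂Y/∂Z = 9

∂Y/∂Z = 9 > 0 (assuming positive values)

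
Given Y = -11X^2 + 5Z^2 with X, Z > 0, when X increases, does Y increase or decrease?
Y decreases

Taking the partial derivative:
∂Y/∂X = -22X

∂Y/∂X = -22X < 0 (assuming positive values)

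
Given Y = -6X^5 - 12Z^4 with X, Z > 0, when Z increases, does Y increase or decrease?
Y decreases

Taking the partial derivative:
∂Y/∂Z = -48Z^3

∂Y/∂Z = -48Z^3 < 0 (assuming positive values)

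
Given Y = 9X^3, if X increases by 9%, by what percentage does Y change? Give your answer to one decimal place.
29.5%

For Y = 9X^3:
If X → X(1 + 0.09)
Then Y → Y · (1 + 0.09)^3
     ≈ Y · 1.2950

Percentage change = ((1 + 0.09)^3 − 1) × 100% ≈ 29.5%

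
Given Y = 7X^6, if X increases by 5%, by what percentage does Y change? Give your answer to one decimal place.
34.0%

For Y = 7X^6:
If X → X(1 + 0.05)
Then Y → Y · (1 + 0.05)^6
     ≈ Y · 1.3401

Percentage change = ((1 + 0.05)^6 − 1) × 100% ≈ 34.0%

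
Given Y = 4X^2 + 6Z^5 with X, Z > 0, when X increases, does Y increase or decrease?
Y increases

Taking the partial derivative:
∂Y/∂X = 8X

∂Y/∂X = 8X > 0 (assuming positive values)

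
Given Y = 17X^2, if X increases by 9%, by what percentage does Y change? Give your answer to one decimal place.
18.8%

For Y = 17X^2:
If X → X(1 + 0.09)
Then Y → Y · (1 + 0.09)^2
     = Y · 1.1881

Percentage change = ((1 + 0.09)^2 − 1) × 100% ≈ 18.8%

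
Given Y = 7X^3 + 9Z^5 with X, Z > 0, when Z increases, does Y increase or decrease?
Y increases

Taking the partial derivative:
∂Y/∂Z = 45Z^4

∂Y/∂Z = 45Z^4 > 0 (assuming positive values)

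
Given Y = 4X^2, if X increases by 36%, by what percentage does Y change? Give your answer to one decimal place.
85.0%

For Y = 4X^2:
If X → X(1 + 0.36)
Then Y → Y · (1 + 0.36)^2
     = Y · 1.8496

Percentage change = ((1 + 0.36)^2 − 1) × 100% ≈ 85.0%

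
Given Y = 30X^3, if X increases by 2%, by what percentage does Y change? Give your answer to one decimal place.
6.1%

For Y = 30X^3:
If X → X(1 + 0.02)
Then Y → Y · (1 + 0.02)^3
     ≈ Y · 1.0612

Percentage change = ((1 + 0.02)^3 − 1) × 100% ≈ 6.1%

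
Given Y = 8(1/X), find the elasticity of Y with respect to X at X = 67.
Elasticity = -1

Elasticity = (dY/dX) · (X/Y)

dY/dX = -8/X²
At X = 67: dY/dX = -8/4489, Y = 8/67

Elasticity = (-8/4489) · (67 / (8/67)) = -1

Interpretation: for a small percentage change in X, the percentage change in Y is approximately -1.00 times as large.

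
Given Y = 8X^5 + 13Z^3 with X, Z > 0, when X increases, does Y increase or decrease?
Y increases

Taking the partial derivative:
∂Y/∂X = 40X^4

∂Y/∂X = 40X^4 > 0 (assuming positive values)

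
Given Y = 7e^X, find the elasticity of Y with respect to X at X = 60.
Elasticity = 60

Elasticity = (dY/dX) · (X/Y)

dY/dX = 7·e^X
At X = 60: dY/dX = 7·e^60, Y = 7·e^60

Elasticity = (7·e^60) · (60 / (7·e^60)) = 60

Interpretation: for a small percentage change in X, the percentage change in Y is approximately 60.00 times as large.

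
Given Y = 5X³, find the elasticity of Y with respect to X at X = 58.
Elasticity = 3

Elasticity = (dY/dX) · (X/Y)

dY/dX = 15·X²
At X = 58: dY/dX = 50460, Y = 975560

Elasticity = 50460 · (58 / 975560) = 3

Interpretation: for a small percentage change in X, the percentage change in Y is approximately 3.00 times as large.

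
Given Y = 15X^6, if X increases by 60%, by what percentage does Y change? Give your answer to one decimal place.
1577.7%

For Y = 15X^6:
If X → X(1 + 0.6)
Then Y → Y · (1 + 0.6)^6
     ≈ Y · 16.7772

Percentage change = ((1 + 0.6)^6 − 1) × 100% ≈ 1577.7%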